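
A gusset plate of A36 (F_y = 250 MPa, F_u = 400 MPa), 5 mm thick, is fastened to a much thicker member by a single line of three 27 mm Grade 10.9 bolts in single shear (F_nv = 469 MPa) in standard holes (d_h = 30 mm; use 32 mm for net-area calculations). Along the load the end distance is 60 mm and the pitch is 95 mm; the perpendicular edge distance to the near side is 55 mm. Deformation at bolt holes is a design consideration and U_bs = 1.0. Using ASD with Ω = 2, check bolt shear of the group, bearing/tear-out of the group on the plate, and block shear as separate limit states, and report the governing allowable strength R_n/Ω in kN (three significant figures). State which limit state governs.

Bolt shear: A_b = π·27²/4 = 572.6 mm²; R_n = 469 × 572.6 × 3 × 1 / 1000 = 805.6 kN → 805.6 / 2 = 403 kN.
Bearing: edge l_c = 45, r_n = 108 kN; interior l_c = 65, r_n = 129.6 kN; R_n = 108 + 2·129.6 = 367.2 kN → 184 kN.
Block shear: A_gv = 1250, A_nv = 850, A_nt = 195 mm²; R_n = min(0.6F_uA_nv, 0.6F_yA_gv) + U_bs·F_u·A_nt = 265.5 kN → 133 kN.
Block shear governs: 133 kN.

133 kN (block shear governs)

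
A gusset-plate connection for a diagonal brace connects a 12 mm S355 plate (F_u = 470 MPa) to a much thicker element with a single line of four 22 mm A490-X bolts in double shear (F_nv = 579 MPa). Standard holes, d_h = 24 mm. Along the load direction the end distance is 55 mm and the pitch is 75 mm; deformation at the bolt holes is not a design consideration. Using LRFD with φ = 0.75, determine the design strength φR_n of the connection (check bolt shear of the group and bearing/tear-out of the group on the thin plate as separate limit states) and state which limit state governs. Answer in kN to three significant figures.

Bolt shear: A_b = π·22²/4 = 380.1 mm²; R_n = 579 × 380.1 × 4 × 2 / 1000 = 1761 kN → 0.75 × 1761 = 1320 kN.
Bearing (1.5 l_c t F_u ≤ 3.0 d t F_u): upper limit = 3.0·22·12·470 / 1000 = 372.2 kN.
  Edge l_c = 55 − 24/2 = 43 → r_n = 363.8 kN; interior l_c = 75 − 24 = 51 → r_n = 372.2 kN.
  R_n,bearing = 1·363.8 + 3·372.2 = 1480 kN → 0.75 × 1480 = 1110 kN.
Bearing governs: 1110 kN.

1110 kN (bearing governs)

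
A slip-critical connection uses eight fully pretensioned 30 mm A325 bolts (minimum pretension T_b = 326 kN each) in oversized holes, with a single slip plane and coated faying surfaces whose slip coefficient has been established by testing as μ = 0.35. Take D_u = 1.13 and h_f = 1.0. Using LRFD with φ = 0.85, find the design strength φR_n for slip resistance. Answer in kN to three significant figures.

877 kN

R_n = μ · D_u · h_f · T_b · n_s · n_b = 0.35 × 1.13 × 1.0 × 326 × 1 × 8 = 1031 kN.
Design strength φR_n = 0.85 × 1031 = 877 kN.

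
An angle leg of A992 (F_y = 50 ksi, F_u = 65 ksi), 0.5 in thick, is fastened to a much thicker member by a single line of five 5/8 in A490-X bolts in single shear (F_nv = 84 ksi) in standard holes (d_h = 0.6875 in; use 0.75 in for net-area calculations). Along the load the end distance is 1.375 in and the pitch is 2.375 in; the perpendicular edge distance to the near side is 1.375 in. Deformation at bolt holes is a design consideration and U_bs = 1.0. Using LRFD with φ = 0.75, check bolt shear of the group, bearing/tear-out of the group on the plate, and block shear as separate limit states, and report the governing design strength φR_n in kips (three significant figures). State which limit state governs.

Bolt shear: A_b = π·0.625²/4 = 0.3068 in²; R_n = 84 × 0.3068 × 5 × 1 = 128.9 kips → 0.75 × 128.9 = 96.6 kips.
Bearing: edge l_c = 1.031, r_n = 40.22 kips; interior l_c = 1.688, r_n = 48.75 kips; R_n = 40.22 + 4·48.75 = 235.2 kips → 176 kips.
Block shear: A_gv = 5.438, A_nv = 3.75, A_nt = 0.5 in²; R_n = min(0.6F_uA_nv, 0.6F_yA_gv) + U_bs·F_u·A_nt = 178.8 kips → 134 kips.
Bolt shear governs: 96.6 kips.

96.6 kips (bolt shear governs)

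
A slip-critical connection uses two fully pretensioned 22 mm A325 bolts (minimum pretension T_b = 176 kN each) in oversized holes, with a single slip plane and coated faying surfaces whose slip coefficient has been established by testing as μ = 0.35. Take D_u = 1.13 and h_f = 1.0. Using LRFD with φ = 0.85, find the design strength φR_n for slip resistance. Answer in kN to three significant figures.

118 kN

R_n = μ · D_u · h_f · T_b · n_s · n_b = 0.35 × 1.13 × 1.0 × 176 × 1 × 2 = 139.2 kN.
Design strength φR_n = 0.85 × 139.2 = 118 kN.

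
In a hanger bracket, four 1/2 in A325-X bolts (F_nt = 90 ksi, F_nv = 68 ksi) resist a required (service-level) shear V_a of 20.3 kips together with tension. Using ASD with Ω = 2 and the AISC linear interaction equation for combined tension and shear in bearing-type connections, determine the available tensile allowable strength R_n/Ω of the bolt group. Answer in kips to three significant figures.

19.1 kips

A_b = π·0.5²/4 = 0.1963 in²; f_rv = 20.3 / (4 × 0.1963) = 25.85 ksi.
F'_nt = 1.3 F_nt − (Ω F_nt / F_nv) f_rv = 1.3·90 − (2·90/68)·25.85 = 48.58 ksi, capped at F_nt → F'_nt = 48.58 ksi.
R_n = F'_nt · A_b · n = 48.58 × 0.1963 × 4 = 38.16 kips.
Allowable strength R_n/Ω = 38.16 / 2 = 19.1 kips.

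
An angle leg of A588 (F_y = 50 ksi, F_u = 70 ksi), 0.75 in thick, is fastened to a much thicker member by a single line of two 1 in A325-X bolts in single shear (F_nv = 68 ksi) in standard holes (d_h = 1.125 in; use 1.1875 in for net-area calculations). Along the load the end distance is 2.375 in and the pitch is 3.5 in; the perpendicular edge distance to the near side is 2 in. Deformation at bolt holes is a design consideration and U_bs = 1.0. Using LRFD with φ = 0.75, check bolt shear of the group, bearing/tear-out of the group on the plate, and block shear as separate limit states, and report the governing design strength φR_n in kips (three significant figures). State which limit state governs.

Bolt shear: A_b = π·1²/4 = 0.7854 in²; R_n = 68 × 0.7854 × 2 × 1 = 106.8 kips → 0.75 × 106.8 = 80.1 kips.
Bearing: edge l_c = 1.812, r_n = 114.2 kips; interior l_c = 2.375, r_n = 126 kips; R_n = 114.2 + 1·126 = 240.2 kips → 180 kips.
Block shear: A_gv = 4.406, A_nv = 3.07, A_nt = 1.055 in²; R_n = min(0.6F_uA_nv, 0.6F_yA_gv) + U_bs·F_u·A_nt = 202.8 kips → 152 kips.
Bolt shear governs: 80.1 kips.

80.1 kips (bolt shear governs)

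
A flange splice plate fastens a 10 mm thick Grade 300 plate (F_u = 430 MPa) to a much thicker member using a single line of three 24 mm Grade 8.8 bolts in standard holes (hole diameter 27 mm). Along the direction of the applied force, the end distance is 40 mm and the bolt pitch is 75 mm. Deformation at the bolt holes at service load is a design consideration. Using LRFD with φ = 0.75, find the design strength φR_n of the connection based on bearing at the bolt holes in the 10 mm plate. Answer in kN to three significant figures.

474 kN

Per bolt r_n = 1.2 l_c t F_u ≤ 2.4 d t F_u; upper limit = 2.4 × 24 × 10 × 430 / 1000 = 247.7 kN.
Edge bolt: l_c = 40 − 27/2 = 26.5 mm → 1.2 × 26.5 × 10 × 430 / 1000 = 136.7 → r_n = 136.7 kN.
Interior bolts: l_c = 75 − 27 = 48 mm → 1.2 × 48 × 10 × 430 / 1000 = 247.7 → r_n = 247.7 kN.
R_n = 1 × 136.7 + 2 × 247.7 = 632.1 kN.
Design strength φR_n = 0.75 × 632.1 = 474 kN.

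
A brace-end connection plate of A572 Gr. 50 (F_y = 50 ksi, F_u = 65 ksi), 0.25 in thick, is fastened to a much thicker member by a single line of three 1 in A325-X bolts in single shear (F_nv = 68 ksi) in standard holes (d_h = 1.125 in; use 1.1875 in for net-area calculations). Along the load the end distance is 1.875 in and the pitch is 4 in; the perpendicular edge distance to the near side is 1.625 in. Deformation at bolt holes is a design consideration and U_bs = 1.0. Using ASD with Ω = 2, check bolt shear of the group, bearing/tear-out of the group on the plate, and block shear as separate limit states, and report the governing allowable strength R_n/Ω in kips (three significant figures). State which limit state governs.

Bolt shear: A_b = π·1²/4 = 0.7854 in²; R_n = 68 × 0.7854 × 3 × 1 = 160.2 kips → 160.2 / 2 = 80.1 kips.
Bearing: edge l_c = 1.312, r_n = 25.59 kips; interior l_c = 2.875, r_n = 39 kips; R_n = 25.59 + 2·39 = 103.6 kips → 51.8 kips.
Block shear: A_gv = 2.469, A_nv = 1.727, A_nt = 0.2578 in²; R_n = min(0.6F_uA_nv, 0.6F_yA_gv) + U_bs·F_u·A_nt = 84.09 kips → 42 kips.
Block shear governs: 42 kips.

42 kips (block shear governs)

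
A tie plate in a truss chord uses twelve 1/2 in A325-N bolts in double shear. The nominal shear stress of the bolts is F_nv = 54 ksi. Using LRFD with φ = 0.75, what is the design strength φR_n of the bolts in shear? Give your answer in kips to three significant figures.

191 kips

A_b = π × 0.5² / 4 = 0.1963 in².
R_n = F_nv · A_b · n · n_s = 54 × 0.1963 × 12 × 2 = 254.5 kips.
Design strength φR_n = 0.75 × 254.5 = 191 kips.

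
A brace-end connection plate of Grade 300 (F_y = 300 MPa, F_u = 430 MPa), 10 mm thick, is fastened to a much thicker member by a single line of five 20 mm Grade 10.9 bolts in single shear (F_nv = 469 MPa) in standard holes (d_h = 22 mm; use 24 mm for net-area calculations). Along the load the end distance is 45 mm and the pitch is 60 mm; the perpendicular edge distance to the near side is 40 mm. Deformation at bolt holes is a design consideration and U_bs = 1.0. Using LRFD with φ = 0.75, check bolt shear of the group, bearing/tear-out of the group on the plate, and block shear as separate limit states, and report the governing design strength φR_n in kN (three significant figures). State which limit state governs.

433 kN (block shear governs)

Bolt shear: A_b = π·20²/4 = 314.2 mm²; R_n = 469 × 314.2 × 5 × 1 / 1000 = 736.7 kN → 0.75 × 736.7 = 553 kN.
Bearing: edge l_c = 34, r_n = 175.4 kN; interior l_c = 38, r_n = 196.1 kN; R_n = 175.4 + 4·196.1 = 959.8 kN → 720 kN.
Block shear: A_gv = 2850, A_nv = 1770, A_nt = 280 mm²; R_n = min(0.6F_uA_nv, 0.6F_yA_gv) + U_bs·F_u·A_nt = 577.1 kN → 433 kN.
Block shear governs: 433 kN.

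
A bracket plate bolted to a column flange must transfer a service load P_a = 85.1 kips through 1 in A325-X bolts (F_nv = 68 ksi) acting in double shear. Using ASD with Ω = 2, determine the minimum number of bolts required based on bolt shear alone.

2 bolts

A_b = π·1²/4 = 0.7854 in².
Per-bolt allowable strength R_n/Ω = 68 × 0.7854 × 2 / 2 = 53.41 kips.
n ≥ 85.1 / 53.41 = 1.593 → use 2 bolts.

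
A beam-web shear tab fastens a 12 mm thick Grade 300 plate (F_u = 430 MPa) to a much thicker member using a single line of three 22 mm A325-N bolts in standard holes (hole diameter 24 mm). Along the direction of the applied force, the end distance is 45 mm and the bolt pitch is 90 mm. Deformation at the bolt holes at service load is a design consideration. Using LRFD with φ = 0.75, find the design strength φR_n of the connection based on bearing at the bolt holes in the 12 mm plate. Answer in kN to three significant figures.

562 kN

Per bolt r_n = 1.2 l_c t F_u ≤ 2.4 d t F_u; upper limit = 2.4 × 22 × 12 × 430 / 1000 = 272.4 kN.
Edge bolt: l_c = 45 − 24/2 = 33 mm → 1.2 × 33 × 12 × 430 / 1000 = 204.3 → r_n = 204.3 kN.
Interior bolts: l_c = 90 − 24 = 66 mm → 1.2 × 66 × 12 × 430 / 1000 = 408.7 → r_n = 272.4 kN.
R_n = 1 × 204.3 + 2 × 272.4 = 749.2 kN.
Design strength φR_n = 0.75 × 749.2 = 562 kN.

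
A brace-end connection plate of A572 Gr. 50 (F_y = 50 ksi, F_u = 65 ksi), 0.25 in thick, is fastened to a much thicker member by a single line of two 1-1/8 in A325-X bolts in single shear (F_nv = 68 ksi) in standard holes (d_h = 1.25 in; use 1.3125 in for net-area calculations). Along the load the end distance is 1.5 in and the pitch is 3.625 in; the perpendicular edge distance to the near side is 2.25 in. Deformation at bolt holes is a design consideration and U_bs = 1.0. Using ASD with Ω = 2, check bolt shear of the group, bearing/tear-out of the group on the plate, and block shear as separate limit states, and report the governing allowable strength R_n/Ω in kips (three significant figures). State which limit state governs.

28.3 kips (block shear governs)

Bolt shear: A_b = π·1.125²/4 = 0.994 in²; R_n = 68 × 0.994 × 2 × 1 = 135.2 kips → 135.2 / 2 = 67.6 kips.
Bearing: edge l_c = 0.875, r_n = 17.06 kips; interior l_c = 2.375, r_n = 43.87 kips; R_n = 17.06 + 1·43.87 = 60.94 kips → 30.5 kips.
Block shear: A_gv = 1.281, A_nv = 0.7891, A_nt = 0.3984 in²; R_n = min(0.6F_uA_nv, 0.6F_yA_gv) + U_bs·F_u·A_nt = 56.67 kips → 28.3 kips.
Block shear governs: 28.3 kips.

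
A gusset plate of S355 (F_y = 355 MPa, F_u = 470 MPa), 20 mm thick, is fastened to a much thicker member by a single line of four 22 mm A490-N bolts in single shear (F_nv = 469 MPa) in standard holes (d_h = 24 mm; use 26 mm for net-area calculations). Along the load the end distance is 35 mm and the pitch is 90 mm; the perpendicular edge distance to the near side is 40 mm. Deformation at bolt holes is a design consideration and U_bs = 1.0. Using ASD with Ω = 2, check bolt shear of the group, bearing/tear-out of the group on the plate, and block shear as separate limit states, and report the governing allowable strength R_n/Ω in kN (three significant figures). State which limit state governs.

Bolt shear: A_b = π·22²/4 = 380.1 mm²; R_n = 469 × 380.1 × 4 × 1 / 1000 = 713.1 kN → 713.1 / 2 = 357 kN.
Bearing: edge l_c = 23, r_n = 259.4 kN; interior l_c = 66, r_n = 496.3 kN; R_n = 259.4 + 3·496.3 = 1748 kN → 874 kN.
Block shear: A_gv = 6100, A_nv = 4280, A_nt = 540 mm²; R_n = min(0.6F_uA_nv, 0.6F_yA_gv) + U_bs·F_u·A_nt = 1461 kN → 730 kN.
Bolt shear governs: 357 kN.

357 kN (bolt shear governs)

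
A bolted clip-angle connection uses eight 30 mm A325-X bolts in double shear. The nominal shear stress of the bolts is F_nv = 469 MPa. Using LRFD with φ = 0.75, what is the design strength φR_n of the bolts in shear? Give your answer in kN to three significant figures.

3980 kN

A_b = π × 30² / 4 = 706.9 mm².
R_n = F_nv · A_b · n · n_s = 469 × 706.9 × 8 × 2 / 1000 = 5304 kN.
Design strength φR_n = 0.75 × 5304 = 3980 kN.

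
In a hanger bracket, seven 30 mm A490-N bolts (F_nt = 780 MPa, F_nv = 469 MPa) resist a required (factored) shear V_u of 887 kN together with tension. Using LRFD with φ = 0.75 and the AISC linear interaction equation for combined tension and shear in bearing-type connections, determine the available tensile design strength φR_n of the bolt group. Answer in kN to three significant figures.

2290 kN

A_b = π·30²/4 = 706.9 mm²; f_rv = 887 × 1000 / (7 × 706.9) = 179.3 MPa.
F'_nt = 1.3 F_nt − (F_nt / φF_nv) f_rv = 1.3·780 − (780/(0.75·469))·179.3 = 616.5 MPa, capped at F_nt → F'_nt = 616.5 MPa.
R_n = F'_nt · A_b · n = 616.5 × 706.9 × 7 / 1000 = 3050 kN.
Design strength φR_n = 0.75 × 3050 = 2290 kN.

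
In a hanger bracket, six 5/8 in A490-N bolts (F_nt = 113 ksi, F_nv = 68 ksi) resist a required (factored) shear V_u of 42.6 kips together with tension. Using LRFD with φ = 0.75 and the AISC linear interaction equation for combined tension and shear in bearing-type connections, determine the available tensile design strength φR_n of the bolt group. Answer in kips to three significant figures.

A_b = π·0.625²/4 = 0.3068 in²; f_rv = 42.6 / (6 × 0.3068) = 23.14 ksi.
F'_nt = 1.3 F_nt − (F_nt / φF_nv) f_rv = 1.3·113 − (113/(0.75·68))·23.14 = 95.62 ksi, capped at F_nt → F'_nt = 95.62 ksi.
R_n = F'_nt · A_b · n = 95.62 × 0.3068 × 6 = 176 kips.
Design strength φR_n = 0.75 × 176 = 132 kips.

132 kips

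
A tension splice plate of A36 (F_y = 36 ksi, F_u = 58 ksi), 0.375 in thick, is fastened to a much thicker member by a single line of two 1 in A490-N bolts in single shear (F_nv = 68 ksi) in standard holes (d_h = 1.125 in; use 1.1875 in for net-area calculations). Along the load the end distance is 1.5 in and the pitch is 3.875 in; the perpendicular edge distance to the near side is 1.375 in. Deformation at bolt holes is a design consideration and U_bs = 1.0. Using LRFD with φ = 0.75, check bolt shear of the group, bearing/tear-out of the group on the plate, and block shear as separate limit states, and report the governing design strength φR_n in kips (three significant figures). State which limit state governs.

Bolt shear: A_b = π·1²/4 = 0.7854 in²; R_n = 68 × 0.7854 × 2 × 1 = 106.8 kips → 0.75 × 106.8 = 80.1 kips.
Bearing: edge l_c = 0.9375, r_n = 24.47 kips; interior l_c = 2.75, r_n = 52.2 kips; R_n = 24.47 + 1·52.2 = 76.67 kips → 57.5 kips.
Block shear: A_gv = 2.016, A_nv = 1.348, A_nt = 0.293 in²; R_n = min(0.6F_uA_nv, 0.6F_yA_gv) + U_bs·F_u·A_nt = 60.53 kips → 45.4 kips.
Block shear governs: 45.4 kips.

45.4 kips (block shear governs)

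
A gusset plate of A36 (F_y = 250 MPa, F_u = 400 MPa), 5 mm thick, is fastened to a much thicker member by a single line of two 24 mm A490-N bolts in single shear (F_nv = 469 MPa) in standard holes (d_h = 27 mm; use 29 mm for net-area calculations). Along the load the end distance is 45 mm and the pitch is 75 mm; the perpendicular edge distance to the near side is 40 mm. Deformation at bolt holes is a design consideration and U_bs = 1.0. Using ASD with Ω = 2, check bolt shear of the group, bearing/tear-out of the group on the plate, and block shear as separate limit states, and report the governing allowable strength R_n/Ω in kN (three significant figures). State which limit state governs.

Bolt shear: A_b = π·24²/4 = 452.4 mm²; R_n = 469 × 452.4 × 2 × 1 / 1000 = 424.3 kN → 424.3 / 2 = 212 kN.
Bearing: edge l_c = 31.5, r_n = 75.6 kN; interior l_c = 48, r_n = 115.2 kN; R_n = 75.6 + 1·115.2 = 190.8 kN → 95.4 kN.
Block shear: A_gv = 600, A_nv = 382.5, A_nt = 127.5 mm²; R_n = min(0.6F_uA_nv, 0.6F_yA_gv) + U_bs·F_u·A_nt = 141 kN → 70.5 kN.
Block shear governs: 70.5 kN.

70.5 kN (block shear governs)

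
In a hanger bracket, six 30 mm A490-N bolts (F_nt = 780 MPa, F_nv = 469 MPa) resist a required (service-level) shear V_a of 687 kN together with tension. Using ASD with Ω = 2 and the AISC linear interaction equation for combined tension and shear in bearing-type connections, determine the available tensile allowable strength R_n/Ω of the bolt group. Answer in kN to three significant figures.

1010 kN

A_b = π·30²/4 = 706.9 mm²; f_rv = 687 × 1000 / (6 × 706.9) = 162 MPa.
F'_nt = 1.3 F_nt − (Ω F_nt / F_nv) f_rv = 1.3·780 − (2·780/469)·162 = 475.2 MPa, capped at F_nt → F'_nt = 475.2 MPa.
R_n = F'_nt · A_b · n = 475.2 × 706.9 × 6 / 1000 = 2015 kN.
Allowable strength R_n/Ω = 2015 / 2 = 1010 kN.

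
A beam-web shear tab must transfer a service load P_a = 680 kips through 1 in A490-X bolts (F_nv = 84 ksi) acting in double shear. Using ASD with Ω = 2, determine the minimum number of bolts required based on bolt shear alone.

A_b = π·1²/4 = 0.7854 in².
Per-bolt allowable strength R_n/Ω = 84 × 0.7854 × 2 / 2 = 65.97 kips.
n ≥ 680 / 65.97 = 10.31 → use 11 bolts.

11 bolts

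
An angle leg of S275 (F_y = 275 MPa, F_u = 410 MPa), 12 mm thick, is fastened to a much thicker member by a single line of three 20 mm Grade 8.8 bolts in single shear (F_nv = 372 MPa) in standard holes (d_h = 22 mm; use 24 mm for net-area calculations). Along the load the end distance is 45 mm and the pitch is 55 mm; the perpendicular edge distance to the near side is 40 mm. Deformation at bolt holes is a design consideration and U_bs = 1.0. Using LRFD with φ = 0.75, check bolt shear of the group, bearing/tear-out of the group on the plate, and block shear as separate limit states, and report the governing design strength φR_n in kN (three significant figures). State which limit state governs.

263 kN (bolt shear governs)

Bolt shear: A_b = π·20²/4 = 314.2 mm²; R_n = 372 × 314.2 × 3 × 1 / 1000 = 350.6 kN → 0.75 × 350.6 = 263 kN.
Bearing: edge l_c = 34, r_n = 200.7 kN; interior l_c = 33, r_n = 194.8 kN; R_n = 200.7 + 2·194.8 = 590.4 kN → 443 kN.
Block shear: A_gv = 1860, A_nv = 1140, A_nt = 336 mm²; R_n = min(0.6F_uA_nv, 0.6F_yA_gv) + U_bs·F_u·A_nt = 418.2 kN → 314 kN.
Bolt shear governs: 263 kN.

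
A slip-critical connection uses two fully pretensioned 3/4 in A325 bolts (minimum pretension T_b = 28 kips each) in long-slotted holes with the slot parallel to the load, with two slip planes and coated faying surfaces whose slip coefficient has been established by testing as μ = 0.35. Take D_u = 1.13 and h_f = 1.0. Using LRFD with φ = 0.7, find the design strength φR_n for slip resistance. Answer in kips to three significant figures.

31 kips

R_n = μ · D_u · h_f · T_b · n_s · n_b = 0.35 × 1.13 × 1.0 × 28 × 2 × 2 = 44.3 kips.
Design strength φR_n = 0.7 × 44.3 = 31 kips.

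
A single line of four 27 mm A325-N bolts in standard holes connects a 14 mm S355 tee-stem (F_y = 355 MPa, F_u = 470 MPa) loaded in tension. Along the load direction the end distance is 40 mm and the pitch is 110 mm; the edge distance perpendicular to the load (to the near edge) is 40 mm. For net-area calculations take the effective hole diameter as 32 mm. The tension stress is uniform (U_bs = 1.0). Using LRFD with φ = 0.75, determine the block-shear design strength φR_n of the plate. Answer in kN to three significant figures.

Shear plane L_v = 40 + 3·110 = 370 mm; A_gv = 370 × 14 = 5180 mm².
A_nv = (370 − 3.5·32) × 14 = 3612 mm².
A_nt = (40 − 0.5·32) × 14 = 336 mm².
0.6 F_u A_nv = 1019 kN; 0.6 F_y A_gv = 1103 kN → shear rupture governs the shear term.
R_n = 1019 + 1.0 × 470 × 336 / 1000 = 1177 kN.
Design strength φR_n = 0.75 × 1177 = 882 kN.

882 kN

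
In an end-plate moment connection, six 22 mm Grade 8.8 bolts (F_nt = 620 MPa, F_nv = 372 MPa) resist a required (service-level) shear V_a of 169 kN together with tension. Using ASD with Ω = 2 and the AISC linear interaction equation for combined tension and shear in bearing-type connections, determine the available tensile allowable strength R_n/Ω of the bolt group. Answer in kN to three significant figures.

A_b = π·22²/4 = 380.1 mm²; f_rv = 169 × 1000 / (6 × 380.1) = 74.1 MPa.
F'_nt = 1.3 F_nt − (Ω F_nt / F_nv) f_rv = 1.3·620 − (2·620/372)·74.1 = 559 MPa, capped at F_nt → F'_nt = 559 MPa.
R_n = F'_nt · A_b · n = 559 × 380.1 × 6 / 1000 = 1275 kN.
Allowable strength R_n/Ω = 1275 / 2 = 637 kN.

637 kN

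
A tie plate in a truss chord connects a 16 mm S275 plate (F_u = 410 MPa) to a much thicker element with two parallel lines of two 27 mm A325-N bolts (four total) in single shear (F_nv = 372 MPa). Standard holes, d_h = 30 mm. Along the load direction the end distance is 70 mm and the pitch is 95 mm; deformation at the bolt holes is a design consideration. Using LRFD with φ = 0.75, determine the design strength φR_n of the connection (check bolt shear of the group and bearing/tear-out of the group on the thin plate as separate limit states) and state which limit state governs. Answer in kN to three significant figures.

Bolt shear: A_b = π·27²/4 = 572.6 mm²; R_n = 372 × 572.6 × 4 × 1 / 1000 = 852 kN → 0.75 × 852 = 639 kN.
Bearing (1.2 l_c t F_u ≤ 2.4 d t F_u): upper limit = 2.4·27·16·410 / 1000 = 425.1 kN.
  Edge l_c = 70 − 30/2 = 55 → r_n = 425.1 kN; interior l_c = 95 − 30 = 65 → r_n = 425.1 kN.
  R_n,bearing = 2·425.1 + 2·425.1 = 1700 kN → 0.75 × 1700 = 1280 kN.
Bolt shear governs: 639 kN.

639 kN (bolt shear governs)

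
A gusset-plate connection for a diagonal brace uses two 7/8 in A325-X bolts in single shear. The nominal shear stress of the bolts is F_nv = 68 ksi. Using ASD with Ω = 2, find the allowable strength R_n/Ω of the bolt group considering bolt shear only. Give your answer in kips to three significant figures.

A_b = π × 0.875² / 4 = 0.6013 in².
R_n = F_nv · A_b · n · n_s = 68 × 0.6013 × 2 × 1 = 81.78 kips.
Allowable strength R_n/Ω = 81.78 / 2 = 40.9 kips.

40.9 kips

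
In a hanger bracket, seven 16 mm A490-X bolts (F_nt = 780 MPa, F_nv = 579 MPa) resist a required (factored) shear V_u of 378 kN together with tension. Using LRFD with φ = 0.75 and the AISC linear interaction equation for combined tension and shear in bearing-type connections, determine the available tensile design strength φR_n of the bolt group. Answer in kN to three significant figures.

A_b = π·16²/4 = 201.1 mm²; f_rv = 378 × 1000 / (7 × 201.1) = 268.6 MPa.
F'_nt = 1.3 F_nt − (F_nt / φF_nv) f_rv = 1.3·780 − (780/(0.75·579))·268.6 = 531.6 MPa, capped at F_nt → F'_nt = 531.6 MPa.
R_n = F'_nt · A_b · n = 531.6 × 201.1 × 7 / 1000 = 748.2 kN.
Design strength φR_n = 0.75 × 748.2 = 561 kN.

561 kN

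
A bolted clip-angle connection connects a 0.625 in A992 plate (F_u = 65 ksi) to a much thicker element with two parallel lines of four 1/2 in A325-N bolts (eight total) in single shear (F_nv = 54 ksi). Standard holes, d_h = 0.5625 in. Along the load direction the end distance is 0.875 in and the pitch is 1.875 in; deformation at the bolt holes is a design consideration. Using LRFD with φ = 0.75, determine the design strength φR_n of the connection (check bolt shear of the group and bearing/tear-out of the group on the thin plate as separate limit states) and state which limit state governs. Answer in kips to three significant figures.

Bolt shear: A_b = π·0.5²/4 = 0.1963 in²; R_n = 54 × 0.1963 × 8 × 1 = 84.82 kips → 0.75 × 84.82 = 63.6 kips.
Bearing (1.2 l_c t F_u ≤ 2.4 d t F_u): upper limit = 2.4·0.5·0.625·65 = 48.75 kips.
  Edge l_c = 0.875 − 0.5625/2 = 0.5938 → r_n = 28.95 kips; interior l_c = 1.875 − 0.5625 = 1.312 → r_n = 48.75 kips.
  R_n,bearing = 2·28.95 + 6·48.75 = 350.4 kips → 0.75 × 350.4 = 263 kips.
Bolt shear governs: 63.6 kips.

63.6 kips (bolt shear governs)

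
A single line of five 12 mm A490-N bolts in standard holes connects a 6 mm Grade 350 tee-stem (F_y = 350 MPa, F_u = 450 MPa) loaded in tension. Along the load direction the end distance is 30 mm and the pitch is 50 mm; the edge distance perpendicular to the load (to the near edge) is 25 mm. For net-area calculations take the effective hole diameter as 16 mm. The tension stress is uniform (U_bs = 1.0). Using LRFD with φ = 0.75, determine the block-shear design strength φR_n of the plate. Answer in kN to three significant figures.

226 kN

Shear plane L_v = 30 + 4·50 = 230 mm; A_gv = 230 × 6 = 1380 mm².
A_nv = (230 − 4.5·16) × 6 = 948 mm².
A_nt = (25 − 0.5·16) × 6 = 102 mm².
0.6 F_u A_nv = 256 kN; 0.6 F_y A_gv = 289.8 kN → shear rupture governs the shear term.
R_n = 256 + 1.0 × 450 × 102 / 1000 = 301.9 kN.
Design strength φR_n = 0.75 × 301.9 = 226 kN.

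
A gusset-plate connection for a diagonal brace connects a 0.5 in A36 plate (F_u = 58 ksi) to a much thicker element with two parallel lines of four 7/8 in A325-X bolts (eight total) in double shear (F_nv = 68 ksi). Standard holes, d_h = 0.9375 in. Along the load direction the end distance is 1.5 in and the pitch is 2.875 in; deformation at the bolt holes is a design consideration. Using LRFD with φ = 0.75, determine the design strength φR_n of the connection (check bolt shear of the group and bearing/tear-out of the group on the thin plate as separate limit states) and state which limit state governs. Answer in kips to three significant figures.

328 kips (bearing governs)

Bolt shear: A_b = π·0.875²/4 = 0.6013 in²; R_n = 68 × 0.6013 × 8 × 2 = 654.2 kips → 0.75 × 654.2 = 491 kips.
Bearing (1.2 l_c t F_u ≤ 2.4 d t F_u): upper limit = 2.4·0.875·0.5·58 = 60.9 kips.
  Edge l_c = 1.5 − 0.9375/2 = 1.031 → r_n = 35.89 kips; interior l_c = 2.875 − 0.9375 = 1.938 → r_n = 60.9 kips.
  R_n,bearing = 2·35.89 + 6·60.9 = 437.2 kips → 0.75 × 437.2 = 328 kips.
Bearing governs: 328 kips.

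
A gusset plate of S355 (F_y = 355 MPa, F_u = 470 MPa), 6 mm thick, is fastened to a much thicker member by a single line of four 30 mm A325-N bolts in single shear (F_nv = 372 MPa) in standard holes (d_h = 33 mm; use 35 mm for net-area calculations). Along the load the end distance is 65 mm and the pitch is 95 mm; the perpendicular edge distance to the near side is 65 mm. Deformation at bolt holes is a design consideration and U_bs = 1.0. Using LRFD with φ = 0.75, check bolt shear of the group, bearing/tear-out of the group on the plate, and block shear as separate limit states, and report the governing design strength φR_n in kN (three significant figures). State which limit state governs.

Bolt shear: A_b = π·30²/4 = 706.9 mm²; R_n = 372 × 706.9 × 4 × 1 / 1000 = 1052 kN → 0.75 × 1052 = 789 kN.
Bearing: edge l_c = 48.5, r_n = 164.1 kN; interior l_c = 62, r_n = 203 kN; R_n = 164.1 + 3·203 = 773.2 kN → 580 kN.
Block shear: A_gv = 2100, A_nv = 1365, A_nt = 285 mm²; R_n = min(0.6F_uA_nv, 0.6F_yA_gv) + U_bs·F_u·A_nt = 518.9 kN → 389 kN.
Block shear governs: 389 kN.

389 kN (block shear governs)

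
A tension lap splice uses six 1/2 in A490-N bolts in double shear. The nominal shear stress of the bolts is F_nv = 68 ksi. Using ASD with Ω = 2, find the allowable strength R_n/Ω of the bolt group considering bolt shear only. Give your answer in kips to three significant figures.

A_b = π × 0.5² / 4 = 0.1963 in².
R_n = F_nv · A_b · n · n_s = 68 × 0.1963 × 6 × 2 = 160.2 kips.
Allowable strength R_n/Ω = 160.2 / 2 = 80.1 kips.

80.1 kips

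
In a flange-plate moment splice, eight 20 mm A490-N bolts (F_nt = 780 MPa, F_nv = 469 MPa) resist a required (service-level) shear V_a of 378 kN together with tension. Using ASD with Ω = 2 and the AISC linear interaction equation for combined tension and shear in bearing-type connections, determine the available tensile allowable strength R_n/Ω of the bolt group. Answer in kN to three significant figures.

646 kN

A_b = π·20²/4 = 314.2 mm²; f_rv = 378 × 1000 / (8 × 314.2) = 150.4 MPa.
F'_nt = 1.3 F_nt − (Ω F_nt / F_nv) f_rv = 1.3·780 − (2·780/469)·150.4 = 513.7 MPa, capped at F_nt → F'_nt = 513.7 MPa.
R_n = F'_nt · A_b · n = 513.7 × 314.2 × 8 / 1000 = 1291 kN.
Allowable strength R_n/Ω = 1291 / 2 = 646 kN.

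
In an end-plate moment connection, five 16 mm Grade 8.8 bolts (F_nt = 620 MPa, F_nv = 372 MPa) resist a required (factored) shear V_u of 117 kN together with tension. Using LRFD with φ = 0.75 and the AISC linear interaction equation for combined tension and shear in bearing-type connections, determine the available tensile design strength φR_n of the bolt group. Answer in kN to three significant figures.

A_b = π·16²/4 = 201.1 mm²; f_rv = 117 × 1000 / (5 × 201.1) = 116.4 MPa.
F'_nt = 1.3 F_nt − (F_nt / φF_nv) f_rv = 1.3·620 − (620/(0.75·372))·116.4 = 547.4 MPa, capped at F_nt → F'_nt = 547.4 MPa.
R_n = F'_nt · A_b · n = 547.4 × 201.1 × 5 / 1000 = 550.3 kN.
Design strength φR_n = 0.75 × 550.3 = 413 kN.

413 kN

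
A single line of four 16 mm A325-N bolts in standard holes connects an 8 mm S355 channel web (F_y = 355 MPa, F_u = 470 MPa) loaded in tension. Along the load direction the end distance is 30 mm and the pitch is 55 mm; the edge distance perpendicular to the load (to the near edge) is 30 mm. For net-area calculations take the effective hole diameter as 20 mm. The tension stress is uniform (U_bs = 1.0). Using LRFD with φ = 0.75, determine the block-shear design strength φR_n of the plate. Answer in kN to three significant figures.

268 kN

Shear plane L_v = 30 + 3·55 = 195 mm; A_gv = 195 × 8 = 1560 mm².
A_nv = (195 − 3.5·20) × 8 = 1000 mm².
A_nt = (30 − 0.5·20) × 8 = 160 mm².
0.6 F_u A_nv = 282 kN; 0.6 F_y A_gv = 332.3 kN → shear rupture governs the shear term.
R_n = 282 + 1.0 × 470 × 160 / 1000 = 357.2 kN.
Design strength φR_n = 0.75 × 357.2 = 268 kN.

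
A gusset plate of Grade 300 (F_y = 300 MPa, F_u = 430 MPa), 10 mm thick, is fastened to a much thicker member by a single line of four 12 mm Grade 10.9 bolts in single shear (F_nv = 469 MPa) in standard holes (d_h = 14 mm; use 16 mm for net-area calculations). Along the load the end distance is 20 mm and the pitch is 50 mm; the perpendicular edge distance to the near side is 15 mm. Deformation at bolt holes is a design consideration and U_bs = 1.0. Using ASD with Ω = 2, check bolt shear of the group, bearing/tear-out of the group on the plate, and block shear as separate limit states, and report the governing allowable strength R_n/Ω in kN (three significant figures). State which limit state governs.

106 kN (bolt shear governs)

Bolt shear: A_b = π·12²/4 = 113.1 mm²; R_n = 469 × 113.1 × 4 × 1 / 1000 = 212.2 kN → 212.2 / 2 = 106 kN.
Bearing: edge l_c = 13, r_n = 67.08 kN; interior l_c = 36, r_n = 123.8 kN; R_n = 67.08 + 3·123.8 = 438.6 kN → 219 kN.
Block shear: A_gv = 1700, A_nv = 1140, A_nt = 70 mm²; R_n = min(0.6F_uA_nv, 0.6F_yA_gv) + U_bs·F_u·A_nt = 324.2 kN → 162 kN.
Bolt shear governs: 106 kN.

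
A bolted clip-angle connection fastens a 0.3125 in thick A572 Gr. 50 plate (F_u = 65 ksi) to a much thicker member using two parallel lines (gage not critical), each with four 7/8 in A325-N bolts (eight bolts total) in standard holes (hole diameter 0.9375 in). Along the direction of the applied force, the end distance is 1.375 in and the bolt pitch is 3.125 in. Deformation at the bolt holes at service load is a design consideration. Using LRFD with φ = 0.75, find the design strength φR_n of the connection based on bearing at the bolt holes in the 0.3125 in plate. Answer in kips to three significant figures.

225 kips

Per bolt r_n = 1.2 l_c t F_u ≤ 2.4 d t F_u; upper limit = 2.4 × 0.875 × 0.3125 × 65 = 42.66 kips.
Edge bolt: l_c = 1.375 − 0.9375/2 = 0.9062 in → 1.2 × 0.9062 × 0.3125 × 65 = 22.09 → r_n = 22.09 kips.
Interior bolts: l_c = 3.125 − 0.9375 = 2.188 in → 1.2 × 2.188 × 0.3125 × 65 = 53.32 → r_n = 42.66 kips.
R_n = 2 × 22.09 + 6 × 42.66 = 300.1 kips.
Design strength φR_n = 0.75 × 300.1 = 225 kips.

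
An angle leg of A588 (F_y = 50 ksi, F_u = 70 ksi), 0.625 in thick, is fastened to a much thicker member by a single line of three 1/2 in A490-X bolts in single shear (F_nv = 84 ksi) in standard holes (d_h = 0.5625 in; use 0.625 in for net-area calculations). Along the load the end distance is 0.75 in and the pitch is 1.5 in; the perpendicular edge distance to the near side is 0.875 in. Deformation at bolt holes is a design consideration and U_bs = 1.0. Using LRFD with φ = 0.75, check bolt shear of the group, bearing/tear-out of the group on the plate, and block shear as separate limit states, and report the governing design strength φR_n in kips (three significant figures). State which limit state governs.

Bolt shear: A_b = π·0.5²/4 = 0.1963 in²; R_n = 84 × 0.1963 × 3 × 1 = 49.48 kips → 0.75 × 49.48 = 37.1 kips.
Bearing: edge l_c = 0.4688, r_n = 24.61 kips; interior l_c = 0.9375, r_n = 49.22 kips; R_n = 24.61 + 2·49.22 = 123 kips → 92.3 kips.
Block shear: A_gv = 2.344, A_nv = 1.367, A_nt = 0.3516 in²; R_n = min(0.6F_uA_nv, 0.6F_yA_gv) + U_bs·F_u·A_nt = 82.03 kips → 61.5 kips.
Bolt shear governs: 37.1 kips.

37.1 kips (bolt shear governs)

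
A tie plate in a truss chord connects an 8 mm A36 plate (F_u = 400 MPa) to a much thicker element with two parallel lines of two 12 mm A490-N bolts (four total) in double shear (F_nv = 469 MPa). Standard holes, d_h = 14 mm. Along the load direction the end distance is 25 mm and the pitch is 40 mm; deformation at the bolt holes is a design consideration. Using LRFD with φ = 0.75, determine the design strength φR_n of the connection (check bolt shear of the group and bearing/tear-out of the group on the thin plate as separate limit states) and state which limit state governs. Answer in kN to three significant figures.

242 kN (bearing governs)

Bolt shear: A_b = π·12²/4 = 113.1 mm²; R_n = 469 × 113.1 × 4 × 2 / 1000 = 424.3 kN → 0.75 × 424.3 = 318 kN.
Bearing (1.2 l_c t F_u ≤ 2.4 d t F_u): upper limit = 2.4·12·8·400 / 1000 = 92.16 kN.
  Edge l_c = 25 − 14/2 = 18 → r_n = 69.12 kN; interior l_c = 40 − 14 = 26 → r_n = 92.16 kN.
  R_n,bearing = 2·69.12 + 2·92.16 = 322.6 kN → 0.75 × 322.6 = 242 kN.
Bearing governs: 242 kN.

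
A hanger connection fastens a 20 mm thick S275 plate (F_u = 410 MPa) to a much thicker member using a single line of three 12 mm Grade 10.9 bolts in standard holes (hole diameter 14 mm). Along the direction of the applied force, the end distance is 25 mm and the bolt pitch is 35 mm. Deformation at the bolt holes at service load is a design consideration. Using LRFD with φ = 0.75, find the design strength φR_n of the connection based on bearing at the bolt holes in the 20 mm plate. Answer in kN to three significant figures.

443 kN

Per bolt r_n = 1.2 l_c t F_u ≤ 2.4 d t F_u; upper limit = 2.4 × 12 × 20 × 410 / 1000 = 236.2 kN.
Edge bolt: l_c = 25 − 14/2 = 18 mm → 1.2 × 18 × 20 × 410 / 1000 = 177.1 → r_n = 177.1 kN.
Interior bolts: l_c = 35 − 14 = 21 mm → 1.2 × 21 × 20 × 410 / 1000 = 206.6 → r_n = 206.6 kN.
R_n = 1 × 177.1 + 2 × 206.6 = 590.4 kN.
Design strength φR_n = 0.75 × 590.4 = 443 kN.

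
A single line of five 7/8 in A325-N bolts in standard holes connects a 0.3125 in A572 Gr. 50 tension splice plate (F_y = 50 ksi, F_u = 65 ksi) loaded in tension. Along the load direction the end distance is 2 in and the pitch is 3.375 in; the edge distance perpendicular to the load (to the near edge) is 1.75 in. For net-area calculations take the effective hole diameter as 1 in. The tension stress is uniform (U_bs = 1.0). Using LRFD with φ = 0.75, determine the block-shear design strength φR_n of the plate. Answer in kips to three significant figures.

Shear plane L_v = 2 + 4·3.375 = 15.5 in; A_gv = 15.5 × 0.3125 = 4.844 in².
A_nv = (15.5 − 4.5·1) × 0.3125 = 3.438 in².
A_nt = (1.75 − 0.5·1) × 0.3125 = 0.3906 in².
0.6 F_u A_nv = 134.1 kips; 0.6 F_y A_gv = 145.3 kips → shear rupture governs the shear term.
R_n = 134.1 + 1.0 × 65 × 0.3906 = 159.5 kips.
Design strength φR_n = 0.75 × 159.5 = 120 kips.

120 kips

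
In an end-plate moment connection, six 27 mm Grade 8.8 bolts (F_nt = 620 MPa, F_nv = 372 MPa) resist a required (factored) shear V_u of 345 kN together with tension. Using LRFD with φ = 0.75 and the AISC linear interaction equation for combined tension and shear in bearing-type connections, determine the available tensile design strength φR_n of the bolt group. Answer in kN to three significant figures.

A_b = π·27²/4 = 572.6 mm²; f_rv = 345 × 1000 / (6 × 572.6) = 100.4 MPa.
F'_nt = 1.3 F_nt − (F_nt / φF_nv) f_rv = 1.3·620 − (620/(0.75·372))·100.4 = 582.8 MPa, capped at F_nt → F'_nt = 582.8 MPa.
R_n = F'_nt · A_b · n = 582.8 × 572.6 × 6 / 1000 = 2002 kN.
Design strength φR_n = 0.75 × 2002 = 1500 kN.

1500 kN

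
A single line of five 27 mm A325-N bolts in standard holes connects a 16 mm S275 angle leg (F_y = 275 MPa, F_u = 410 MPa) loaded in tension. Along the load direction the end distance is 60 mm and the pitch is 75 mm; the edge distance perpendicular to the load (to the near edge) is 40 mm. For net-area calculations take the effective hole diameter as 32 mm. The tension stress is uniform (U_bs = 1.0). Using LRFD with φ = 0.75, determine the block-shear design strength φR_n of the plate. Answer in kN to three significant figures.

756 kN

Shear plane L_v = 60 + 4·75 = 360 mm; A_gv = 360 × 16 = 5760 mm².
A_nv = (360 − 4.5·32) × 16 = 3456 mm².
A_nt = (40 − 0.5·32) × 16 = 384 mm².
0.6 F_u A_nv = 850.2 kN; 0.6 F_y A_gv = 950.4 kN → shear rupture governs the shear term.
R_n = 850.2 + 1.0 × 410 × 384 / 1000 = 1008 kN.
Design strength φR_n = 0.75 × 1008 = 756 kN.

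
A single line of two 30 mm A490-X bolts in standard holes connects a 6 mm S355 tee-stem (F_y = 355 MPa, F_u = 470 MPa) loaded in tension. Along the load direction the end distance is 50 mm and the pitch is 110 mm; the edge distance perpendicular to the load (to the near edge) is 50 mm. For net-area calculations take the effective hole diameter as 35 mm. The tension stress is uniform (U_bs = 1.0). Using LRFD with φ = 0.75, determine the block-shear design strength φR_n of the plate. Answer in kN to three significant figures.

205 kN

Shear plane L_v = 50 + 1·110 = 160 mm; A_gv = 160 × 6 = 960 mm².
A_nv = (160 − 1.5·35) × 6 = 645 mm².
A_nt = (50 − 0.5·35) × 6 = 195 mm².
0.6 F_u A_nv = 181.9 kN; 0.6 F_y A_gv = 204.5 kN → shear rupture governs the shear term.
R_n = 181.9 + 1.0 × 470 × 195 / 1000 = 273.5 kN.
Design strength φR_n = 0.75 × 273.5 = 205 kN.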